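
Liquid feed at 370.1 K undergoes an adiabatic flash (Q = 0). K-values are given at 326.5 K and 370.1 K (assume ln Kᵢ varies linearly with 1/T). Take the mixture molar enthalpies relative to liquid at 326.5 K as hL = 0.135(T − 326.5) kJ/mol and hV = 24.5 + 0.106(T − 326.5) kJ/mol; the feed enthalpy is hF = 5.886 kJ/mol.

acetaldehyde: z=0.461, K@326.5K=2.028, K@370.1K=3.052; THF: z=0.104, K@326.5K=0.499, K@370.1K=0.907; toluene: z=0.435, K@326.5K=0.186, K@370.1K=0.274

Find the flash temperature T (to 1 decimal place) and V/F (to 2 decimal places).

Adiabatic flash: solve Rachford–Rice at each trial T, then check hF = ψ·hV(T) + (1−ψ)·hL(T).
  T = 326.5 K: K = (2.028, 0.499, 0.186), RR gives ψ = 0.086, H_out = 2.114 kJ/mol
  T = 370.1 K: K = (3.052, 0.907, 0.274), RR gives ψ = 0.462, H_out = 16.628 kJ/mol
  T = 348.3 K: K = (2.520, 0.685, 0.229), RR gives ψ = 0.309, H_out = 10.315 kJ/mol
  T = 337.4 K: K = (2.269, 0.588, 0.207), RR gives ψ = 0.211, H_out = 6.574 kJ/mol
  T = 331.9 K: K = (2.146, 0.542, 0.196), RR gives ψ = 0.152, H_out = 4.439 kJ/mol
  T = 334.6 K: K = (2.206, 0.564, 0.201), RR gives ψ = 0.182, H_out = 5.513 kJ/mol
  T = 336.0 K: K = (2.237, 0.576, 0.204), RR gives ψ = 0.197, H_out = 6.050 kJ/mol
Linear interpolation between T = 334.6 (H_out = 5.513) and T = 336.0 (H_out = 6.050) on hF = 5.886 gives T ≈ 335.6 K, at which ψ = 0.19.

T = 335.6 K, V/F = 0.19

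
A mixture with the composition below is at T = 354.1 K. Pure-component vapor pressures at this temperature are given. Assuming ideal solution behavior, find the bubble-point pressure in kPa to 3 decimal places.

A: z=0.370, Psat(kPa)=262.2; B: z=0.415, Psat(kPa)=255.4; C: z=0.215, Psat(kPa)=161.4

At the bubble point ψ → 0, so ΣzᵢKᵢ = 1 with Kᵢ = Pᵢˢᵃᵗ/P ⇒ P = ΣzᵢPᵢˢᵃᵗ.
P = 0.370·262.2 + 0.415·255.4 + 0.215·161.4 = 237.706 kPa

Pbub = 237.706 kPa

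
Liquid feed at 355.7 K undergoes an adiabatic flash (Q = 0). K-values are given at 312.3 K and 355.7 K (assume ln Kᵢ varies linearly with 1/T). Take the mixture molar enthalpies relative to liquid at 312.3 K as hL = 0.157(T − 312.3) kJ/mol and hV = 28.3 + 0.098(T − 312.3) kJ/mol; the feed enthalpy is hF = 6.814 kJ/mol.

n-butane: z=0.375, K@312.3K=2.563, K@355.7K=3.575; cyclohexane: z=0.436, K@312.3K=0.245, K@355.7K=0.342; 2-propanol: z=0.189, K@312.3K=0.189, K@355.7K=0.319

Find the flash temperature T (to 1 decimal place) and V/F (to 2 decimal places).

Adiabatic flash: solve Rachford–Rice at each trial T, then check hF = ψ·hV(T) + (1−ψ)·hL(T).
  T = 312.3 K: K = (2.563, 0.245, 0.189), RR gives ψ = 0.086, H_out = 2.430 kJ/mol
  T = 355.7 K: K = (3.575, 0.342, 0.319), RR gives ψ = 0.321, H_out = 15.081 kJ/mol
  T = 334.0 K: K = (3.060, 0.293, 0.250), RR gives ψ = 0.217, H_out = 9.273 kJ/mol
  T = 323.1 K: K = (2.808, 0.268, 0.218), RR gives ψ = 0.156, H_out = 6.021 kJ/mol
  T = 328.6 K: K = (2.934, 0.281, 0.234), RR gives ψ = 0.188, H_out = 7.699 kJ/mol
  T = 325.9 K: K = (2.872, 0.275, 0.226), RR gives ψ = 0.173, H_out = 6.886 kJ/mol
  T = 324.5 K: K = (2.840, 0.272, 0.222), RR gives ψ = 0.165, H_out = 6.456 kJ/mol
Linear interpolation between T = 324.5 (H_out = 6.456) and T = 325.9 (H_out = 6.886) on hF = 6.814 gives T ≈ 325.7 K, at which ψ = 0.17.

T = 325.7 K, V/F = 0.17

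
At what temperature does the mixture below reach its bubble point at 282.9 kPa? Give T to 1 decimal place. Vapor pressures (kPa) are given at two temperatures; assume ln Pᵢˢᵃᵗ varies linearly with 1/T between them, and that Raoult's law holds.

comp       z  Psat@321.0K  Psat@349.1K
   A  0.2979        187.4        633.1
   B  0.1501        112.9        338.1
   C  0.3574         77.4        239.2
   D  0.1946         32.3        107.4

Bubble-point temperature: ΣzᵢPᵢˢᵃᵗ(T) = P. Interpolate ln Pᵢˢᵃᵗ = aᵢ + bᵢ/T.
  T = 321.0 K: ΣzᵢPᵢˢᵃᵗ = 106.72 kPa
  T = 349.1 K: ΣzᵢPᵢˢᵃᵗ = 345.74 kPa
  T = 335.1 K: ΣzᵢPᵢˢᵃᵗ = 197.23 kPa
  T = 342.1 K: ΣzᵢPᵢˢᵃᵗ = 262.62 kPa
  T = 345.6 K: ΣzᵢPᵢˢᵃᵗ = 301.74 kPa
  T = 343.9 K: ΣzᵢPᵢˢᵃᵗ = 282.16 kPa
Interpolating between 343.9 K and 345.6 K gives T ≈ 344.0 K.

T = 344.0 K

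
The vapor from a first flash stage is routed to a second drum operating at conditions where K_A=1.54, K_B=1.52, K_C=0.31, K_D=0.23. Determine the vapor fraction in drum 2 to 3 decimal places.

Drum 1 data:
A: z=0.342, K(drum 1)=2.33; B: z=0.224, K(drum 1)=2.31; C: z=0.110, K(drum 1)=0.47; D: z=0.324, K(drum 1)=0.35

Drum 1:
Iterate (Newton) starting at ψ₁ = 0.5:
  ψ₁ = 0.500: g = 0.0592, g' = -0.716 → ψ₁ = 0.583
  ψ₁ = 0.583: g = -0.0006, g' = -0.735 → ψ₁ = 0.582
Converged at ψ₁ = 0.582.
Drum-1 compositions:
  A: x = 0.193, y = 0.449
  B: x = 0.127, y = 0.294
  C: x = 0.159, y = 0.075
  D: x = 0.521, y = 0.182
Drum-2 feed = drum-1 vapor: z₂ = (0.4492, 0.2936, 0.0747, 0.1824).
Drum 2:
Newton–Raphson from ψ₂ = 0.5:
  ψ₂ = 0.500: g = 0.0051, g' = -0.500 → ψ₂ = 0.510
Converged at ψ₂ = 0.510.
  A: x = 0.352, y = 0.542
  B: x = 0.232, y = 0.353
  C: x = 0.115, y = 0.036
  D: x = 0.300, y = 0.069

V/F (drum 2) = 0.510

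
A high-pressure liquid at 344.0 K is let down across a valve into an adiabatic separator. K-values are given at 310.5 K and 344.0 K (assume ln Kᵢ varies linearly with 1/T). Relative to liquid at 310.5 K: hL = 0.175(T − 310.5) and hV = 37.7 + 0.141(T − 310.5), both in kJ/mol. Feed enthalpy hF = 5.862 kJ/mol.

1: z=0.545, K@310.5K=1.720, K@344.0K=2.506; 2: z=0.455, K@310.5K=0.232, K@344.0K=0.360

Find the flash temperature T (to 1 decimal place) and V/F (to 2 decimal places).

Adiabatic flash: solve Rachford–Rice at each trial T, then check hF = ψ·hV(T) + (1−ψ)·hL(T).
  T = 310.5 K: K = (1.720, 0.232), RR gives ψ = 0.078, H_out = 2.929 kJ/mol
  T = 344.0 K: K = (2.506, 0.360), RR gives ψ = 0.549, H_out = 25.950 kJ/mol
  T = 327.2 K: K = (2.095, 0.292), RR gives ψ = 0.354, H_out = 16.080 kJ/mol
  T = 318.9 K: K = (1.904, 0.261), RR gives ψ = 0.235, H_out = 10.248 kJ/mol
  T = 314.7 K: K = (1.811, 0.246), RR gives ψ = 0.162, H_out = 6.826 kJ/mol
  T = 312.6 K: K = (1.765, 0.239), RR gives ψ = 0.122, H_out = 4.947 kJ/mol
Linear interpolation between T = 312.6 (H_out = 4.947) and T = 314.7 (H_out = 6.826) on hF = 5.862 gives T ≈ 313.6 K, at which ψ = 0.14.

T = 313.6 K, V/F = 0.14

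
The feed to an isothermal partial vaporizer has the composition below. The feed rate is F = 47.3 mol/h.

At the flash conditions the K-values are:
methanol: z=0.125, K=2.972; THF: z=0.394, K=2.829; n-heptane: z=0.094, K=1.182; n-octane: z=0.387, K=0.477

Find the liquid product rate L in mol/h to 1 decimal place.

Let β = V/F and solve Σ zᵢ(Kᵢ−1)/(1+β(Kᵢ−1)) = 0.
Feasibility: ΣzᵢKᵢ = 1.782, Σzᵢ/Kᵢ = 1.072 — both > 1, two phases present.
Newton–Raphson from β = 0.34:
  β = 0.340: g = 0.3618, g' = -0.835 → β = 0.774
  β = 0.774: g = 0.0711, g' = -0.603 → β = 0.891
  β = 0.891: g = -0.0011, g' = -0.628 → β = 0.890
Converged at β = 0.890.
Then V = β·F = 0.8896·47.3 = 42.1 mol/h and L = F − V = 5.2 mol/h.

L = 5.2 mol/h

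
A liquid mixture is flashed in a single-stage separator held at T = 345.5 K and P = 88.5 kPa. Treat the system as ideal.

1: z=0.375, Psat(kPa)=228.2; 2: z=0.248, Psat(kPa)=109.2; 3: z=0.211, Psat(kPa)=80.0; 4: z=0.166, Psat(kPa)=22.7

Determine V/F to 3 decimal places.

V/F = 0.778

Raoult's law: Kᵢ = Pᵢˢᵃᵗ/P = Pᵢˢᵃᵗ/88.5.
  K_1 = 228.2/88.5 = 2.57853, K_2 = 109.2/88.5 = 1.23390, K_3 = 80.0/88.5 = 0.90395, K_4 = 22.7/88.5 = 0.25650
Newton–Raphson from V/F = 0.67:
  V/F = 0.670: g = 0.0702, g' = -0.597 → V/F = 0.788
  V/F = 0.788: g = -0.0069, g' = -0.732 → V/F = 0.778
Converged at V/F = 0.778.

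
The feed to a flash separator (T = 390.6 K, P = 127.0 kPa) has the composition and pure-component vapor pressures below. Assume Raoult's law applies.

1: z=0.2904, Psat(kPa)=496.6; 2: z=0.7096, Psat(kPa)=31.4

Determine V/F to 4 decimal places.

V/F = 0.1420

Raoult's law: Kᵢ = Pᵢˢᵃᵗ/P = Pᵢˢᵃᵗ/127.0.
  K_1 = 496.6/127.0 = 3.910236, K_2 = 31.4/127.0 = 0.247244
Iterate (Newton) starting at V/F = 0.5:
  V/F = 0.5000: g = -0.51230, g' = -1.4419 → V/F = 0.1447
  V/F = 0.1447: g = -0.00477, g' = -1.7242 → V/F = 0.1419
Converged at V/F = 0.1420.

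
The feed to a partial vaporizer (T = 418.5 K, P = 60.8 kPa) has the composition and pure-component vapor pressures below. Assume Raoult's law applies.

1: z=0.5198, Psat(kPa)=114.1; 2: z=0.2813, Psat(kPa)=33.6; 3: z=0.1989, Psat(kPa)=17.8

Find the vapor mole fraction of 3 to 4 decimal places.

y_3 = 0.0793

Raoult's law: Kᵢ = Pᵢˢᵃᵗ/P = Pᵢˢᵃᵗ/60.8.
  K_1 = 114.1/60.8 = 1.876645, K_2 = 33.6/60.8 = 0.552632, K_3 = 17.8/60.8 = 0.292763
Newton iteration, V/F⁰ = 0.45:
  V/F = 0.4500: g = -0.03713, g' = -0.5077 → V/F = 0.3769
  V/F = 0.3769: g = -0.00063, g' = -0.4921 → V/F = 0.3756
Converged at V/F = 0.3756.
Compositions from xᵢ = zᵢ/(1+V/F(Kᵢ−1)), yᵢ = Kᵢxᵢ:
  1: x = 0.3910, y = 0.7339
  2: x = 0.3381, y = 0.1869
  3: x = 0.2708, y = 0.0793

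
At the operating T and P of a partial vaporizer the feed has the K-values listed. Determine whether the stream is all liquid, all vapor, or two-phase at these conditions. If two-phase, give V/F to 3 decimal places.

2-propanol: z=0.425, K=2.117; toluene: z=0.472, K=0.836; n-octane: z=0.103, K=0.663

ΣzᵢKᵢ = 1.363; Σzᵢ/Kᵢ = 0.921.
Since Σzᵢ/Kᵢ < 1 the mixture is above its dew point — single vapor phase.

all vapor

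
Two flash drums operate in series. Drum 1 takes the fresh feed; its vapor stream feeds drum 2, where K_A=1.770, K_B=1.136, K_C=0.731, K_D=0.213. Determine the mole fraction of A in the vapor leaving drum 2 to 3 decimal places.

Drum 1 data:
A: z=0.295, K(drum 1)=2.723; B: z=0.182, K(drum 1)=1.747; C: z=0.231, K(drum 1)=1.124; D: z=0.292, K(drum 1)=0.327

y_A (drum 2) = 0.526

Drum 1:
Material balance + equilibrium reduce to Σ zᵢ(Kᵢ−1)/(1+ψ₁(Kᵢ−1)) = 0.
g(0) = ΣzᵢKᵢ − 1 = 0.476 and g(1) = 1 − Σzᵢ/Kᵢ = -0.311, so a root lies in (0, 1).
Newton–Raphson from ψ₁ = 0.34:
  ψ₁ = 0.340: g = 0.2016, g' = -0.638 → ψ₁ = 0.656
  ψ₁ = 0.656: g = 0.0046, g' = -0.666 → ψ₁ = 0.663
Converged at ψ₁ = 0.663.
Drum-1 compositions:
  A: x = 0.138, y = 0.375
  B: x = 0.122, y = 0.213
  C: x = 0.213, y = 0.240
  D: x = 0.527, y = 0.172
Drum-2 feed = drum-1 vapor: z₂ = (0.3750, 0.2127, 0.2399, 0.1724).
Drum 2:
Material balance + equilibrium reduce to Σ zᵢ(Kᵢ−1)/(1+ψ₂(Kᵢ−1)) = 0.
g(0) = ΣzᵢKᵢ − 1 = 0.118 and g(1) = 1 − Σzᵢ/Kᵢ = -0.536, so a root lies in (0, 1).
Iterate (Newton) starting at ψ₂ = 0.5:
  ψ₂ = 0.500: g = -0.0626, g' = -0.433 → ψ₂ = 0.355
  ψ₂ = 0.355: g = -0.0053, g' = -0.368 → ψ₂ = 0.341
Converged at ψ₂ = 0.341.
  A: x = 0.297, y = 0.526
  B: x = 0.203, y = 0.231
  C: x = 0.264, y = 0.193
  D: x = 0.236, y = 0.050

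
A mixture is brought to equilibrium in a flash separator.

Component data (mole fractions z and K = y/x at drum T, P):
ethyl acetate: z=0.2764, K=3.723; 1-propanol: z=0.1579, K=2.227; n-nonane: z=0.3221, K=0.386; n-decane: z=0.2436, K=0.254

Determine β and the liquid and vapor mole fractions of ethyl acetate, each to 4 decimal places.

Rachford–Rice: g(β) = Σ zᵢ(Kᵢ−1)/(1+β(Kᵢ−1)) = 0.
g(0) = ΣzᵢKᵢ − 1 = 0.5669 and g(1) = 1 − Σzᵢ/Kᵢ = -0.9387, so a root lies in (0, 1).
Newton–Raphson from β = 0.47:
  β = 0.4700: g = -0.10483, g' = -1.0513 → β = 0.3703
  β = 0.3703: g = 0.00093, g' = -1.0827 → β = 0.3711
Converged at β = 0.3711.
Compositions from xᵢ = zᵢ/(1+β(Kᵢ−1)), yᵢ = Kᵢxᵢ:
  ethyl acetate: x = 0.1375, y = 0.5118
  1-propanol: x = 0.1085, y = 0.2416
  n-nonane: x = 0.4172, y = 0.1610
  n-decane: x = 0.3369, y = 0.0856

β = 0.3711, x_ethyl acetate = 0.1375, y_ethyl acetate = 0.5118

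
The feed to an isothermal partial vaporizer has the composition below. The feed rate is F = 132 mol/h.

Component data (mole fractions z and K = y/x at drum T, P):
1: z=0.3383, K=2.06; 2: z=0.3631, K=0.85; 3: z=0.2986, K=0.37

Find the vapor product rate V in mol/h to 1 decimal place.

Material balance + equilibrium reduce to Σ zᵢ(Kᵢ−1)/(1+β(Kᵢ−1)) = 0.
g(0) = ΣzᵢKᵢ − 1 = 0.1160 and g(1) = 1 − Σzᵢ/Kᵢ = -0.3984, so a root lies in (0, 1).
Newton–Raphson from β = 0.5:
  β = 0.5000: g = -0.09913, g' = -0.4245 → β = 0.2665
  β = 0.2665: g = -0.00319, g' = -0.4111 → β = 0.2587
Converged at β = 0.2587.
Then V = β·F = 0.2587·132 = 34.2 mol/h and L = F − V = 97.8 mol/h.

V = 34.2 mol/h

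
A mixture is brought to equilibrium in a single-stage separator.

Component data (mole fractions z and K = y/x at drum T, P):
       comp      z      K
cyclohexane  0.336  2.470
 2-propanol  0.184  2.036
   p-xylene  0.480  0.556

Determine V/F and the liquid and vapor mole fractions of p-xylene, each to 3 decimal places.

V/F = 0.802, x_p-xylene = 0.745, y_p-xylene = 0.414

Newton–Raphson from V/F = 0.5:
  V/F = 0.500: g = 0.1363, g' = -0.483 → V/F = 0.782
  V/F = 0.782: g = 0.0086, g' = -0.439 → V/F = 0.802
Converged at V/F = 0.802.
Compositions from xᵢ = zᵢ/(1+V/F(Kᵢ−1)), yᵢ = Kᵢxᵢ:
  cyclohexane: x = 0.154, y = 0.381
  2-propanol: x = 0.101, y = 0.205
  p-xylene: x = 0.745, y = 0.414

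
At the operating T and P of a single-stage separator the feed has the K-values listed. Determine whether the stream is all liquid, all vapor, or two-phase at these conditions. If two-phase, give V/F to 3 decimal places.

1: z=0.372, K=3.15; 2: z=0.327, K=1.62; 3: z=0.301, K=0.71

all vapor

ΣzᵢKᵢ = 1.915; Σzᵢ/Kᵢ = 0.744.
Since Σzᵢ/Kᵢ < 1 the mixture is above its dew point — single vapor phase.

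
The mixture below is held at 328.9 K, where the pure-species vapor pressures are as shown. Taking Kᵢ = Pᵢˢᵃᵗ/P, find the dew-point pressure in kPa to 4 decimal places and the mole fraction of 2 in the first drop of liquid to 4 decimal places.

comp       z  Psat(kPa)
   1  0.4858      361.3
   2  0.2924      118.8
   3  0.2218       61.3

Pdew = 134.6957 kPa, x_2 = 0.3315

At the dew point ψ → 1, so Σzᵢ/Kᵢ = 1 with Kᵢ = Pᵢˢᵃᵗ/P ⇒ 1/P = Σzᵢ/Pᵢˢᵃᵗ.
1/P = 0.4858/361.3 + 0.2924/118.8 + 0.2218/61.3 = 0.0074241 ⇒ P = 134.6957 kPa
xᵢ = zᵢP/Pᵢˢᵃᵗ ⇒ x_2 = 0.2924·134.6957/118.8 = 0.3315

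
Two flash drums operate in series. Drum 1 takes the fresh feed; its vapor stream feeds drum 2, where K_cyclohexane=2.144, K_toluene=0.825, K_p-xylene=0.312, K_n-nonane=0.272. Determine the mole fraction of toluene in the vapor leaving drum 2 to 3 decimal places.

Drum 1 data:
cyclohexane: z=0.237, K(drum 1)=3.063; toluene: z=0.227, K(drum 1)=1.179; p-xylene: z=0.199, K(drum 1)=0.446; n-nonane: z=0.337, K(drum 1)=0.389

y_toluene (drum 2) = 0.234

Drum 1:
Material balance + equilibrium reduce to Σ zᵢ(Kᵢ−1)/(1+ψ₁(Kᵢ−1)) = 0.
g(0) = ΣzᵢKᵢ − 1 = 0.213 and g(1) = 1 − Σzᵢ/Kᵢ = -0.582, so a root lies in (0, 1).
Newton iteration, ψ₁⁰ = 0.31:
  ψ₁ = 0.310: g = -0.0504, g' = -0.662 → ψ₁ = 0.234
  ψ₁ = 0.234: g = 0.0019, g' = -0.718 → ψ₁ = 0.237
Converged at ψ₁ = 0.237.
Drum-1 compositions:
  cyclohexane: x = 0.159, y = 0.488
  toluene: x = 0.218, y = 0.257
  p-xylene: x = 0.229, y = 0.102
  n-nonane: x = 0.394, y = 0.153
Drum-2 feed = drum-1 vapor: z₂ = (0.4879, 0.2568, 0.1021, 0.1532).
Drum 2:
Material balance + equilibrium reduce to Σ zᵢ(Kᵢ−1)/(1+ψ₂(Kᵢ−1)) = 0.
Feasibility: ΣzᵢKᵢ = 1.331, Σzᵢ/Kᵢ = 1.430 — both > 1, two phases present.
Iterate (Newton) starting at ψ₂ = 0.43:
  ψ₂ = 0.430: g = 0.0633, g' = -0.566 → ψ₂ = 0.542
  ψ₂ = 0.542: g = -0.0014, g' = -0.597 → ψ₂ = 0.540
Converged at ψ₂ = 0.540.
  cyclohexane: x = 0.302, y = 0.647
  toluene: x = 0.284, y = 0.234
  p-xylene: x = 0.162, y = 0.051
  n-nonane: x = 0.252, y = 0.069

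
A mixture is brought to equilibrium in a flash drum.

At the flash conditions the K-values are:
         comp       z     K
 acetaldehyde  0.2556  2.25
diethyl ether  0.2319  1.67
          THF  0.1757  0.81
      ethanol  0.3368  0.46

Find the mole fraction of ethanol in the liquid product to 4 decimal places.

Newton–Raphson from ψ = 0.5:
  ψ = 0.5000: g = 0.02697, g' = -0.4017 → ψ = 0.5671
Converged at ψ = 0.5671.
Compositions from xᵢ = zᵢ/(1+ψ(Kᵢ−1)), yᵢ = Kᵢxᵢ:
  acetaldehyde: x = 0.1496, y = 0.3365
  diethyl ether: x = 0.1681, y = 0.2806
  THF: x = 0.1969, y = 0.1595
  ethanol: x = 0.4855, y = 0.2233

x_ethanol = 0.4855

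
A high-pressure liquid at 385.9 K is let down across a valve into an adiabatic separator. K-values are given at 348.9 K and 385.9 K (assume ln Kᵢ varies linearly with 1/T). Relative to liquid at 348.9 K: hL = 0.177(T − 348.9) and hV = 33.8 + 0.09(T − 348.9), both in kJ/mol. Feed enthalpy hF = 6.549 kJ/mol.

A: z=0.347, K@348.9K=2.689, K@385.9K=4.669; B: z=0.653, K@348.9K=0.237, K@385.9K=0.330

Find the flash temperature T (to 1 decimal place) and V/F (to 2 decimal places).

Adiabatic flash: solve Rachford–Rice at each trial T, then check hF = ψ·hV(T) + (1−ψ)·hL(T).
  T = 348.9 K: K = (2.689, 0.237), RR gives ψ = 0.068, H_out = 2.304 kJ/mol
  T = 385.9 K: K = (4.669, 0.330), RR gives ψ = 0.340, H_out = 16.944 kJ/mol
  T = 367.4 K: K = (3.593, 0.282), RR gives ψ = 0.231, H_out = 10.725 kJ/mol
  T = 358.1 K: K = (3.117, 0.259), RR gives ψ = 0.160, H_out = 6.905 kJ/mol
  T = 353.5 K: K = (2.898, 0.248), RR gives ψ = 0.117, H_out = 4.733 kJ/mol
  T = 355.8 K: K = (3.006, 0.253), RR gives ψ = 0.139, H_out = 5.847 kJ/mol
Linear interpolation between T = 355.8 (H_out = 5.847) and T = 358.1 (H_out = 6.905) on hF = 6.549 gives T ≈ 357.3 K, at which ψ = 0.15.

T = 357.3 K, V/F = 0.15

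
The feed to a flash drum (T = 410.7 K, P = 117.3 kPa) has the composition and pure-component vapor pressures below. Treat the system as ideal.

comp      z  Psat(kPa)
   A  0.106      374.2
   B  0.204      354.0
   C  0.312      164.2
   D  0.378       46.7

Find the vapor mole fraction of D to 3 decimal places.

y_D = 0.247

Raoult's law: Kᵢ = Pᵢˢᵃᵗ/P = Pᵢˢᵃᵗ/117.3.
  K_A = 374.2/117.3 = 3.19011, K_B = 354.0/117.3 = 3.01790, K_C = 164.2/117.3 = 1.39983, K_D = 46.7/117.3 = 0.39812
Material balance + equilibrium reduce to Σ zᵢ(Kᵢ−1)/(1+V/F(Kᵢ−1)) = 0.
g(0) = ΣzᵢKᵢ − 1 = 0.541 and g(1) = 1 − Σzᵢ/Kᵢ = -0.273, so a root lies in (0, 1).
Newton iteration, V/F⁰ = 0.44:
  V/F = 0.440: g = 0.1329, g' = -0.654 → V/F = 0.643
  V/F = 0.643: g = 0.0036, g' = -0.641 → V/F = 0.649
Converged at V/F = 0.649.
Compositions from xᵢ = zᵢ/(1+V/F(Kᵢ−1)), yᵢ = Kᵢxᵢ:
  A: x = 0.044, y = 0.140
  B: x = 0.088, y = 0.267
  C: x = 0.248, y = 0.347
  D: x = 0.620, y = 0.247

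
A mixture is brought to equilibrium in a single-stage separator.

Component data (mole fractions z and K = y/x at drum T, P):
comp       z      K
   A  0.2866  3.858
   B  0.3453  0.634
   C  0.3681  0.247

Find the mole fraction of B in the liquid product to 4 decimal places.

x_B = 0.3797

Newton iteration, β⁰ = 0.5:
  β = 0.5000: g = -0.26202, g' = -1.0030 → β = 0.2388
  β = 0.2388: g = 0.01047, g' = -1.1929 → β = 0.2475
  β = 0.2475: g = 0.00008, g' = -1.1742 → β = 0.2476
Converged at β = 0.2476.
Compositions from xᵢ = zᵢ/(1+β(Kᵢ−1)), yᵢ = Kᵢxᵢ:
  A: x = 0.1678, y = 0.6475
  B: x = 0.3797, y = 0.2407
  C: x = 0.4525, y = 0.1118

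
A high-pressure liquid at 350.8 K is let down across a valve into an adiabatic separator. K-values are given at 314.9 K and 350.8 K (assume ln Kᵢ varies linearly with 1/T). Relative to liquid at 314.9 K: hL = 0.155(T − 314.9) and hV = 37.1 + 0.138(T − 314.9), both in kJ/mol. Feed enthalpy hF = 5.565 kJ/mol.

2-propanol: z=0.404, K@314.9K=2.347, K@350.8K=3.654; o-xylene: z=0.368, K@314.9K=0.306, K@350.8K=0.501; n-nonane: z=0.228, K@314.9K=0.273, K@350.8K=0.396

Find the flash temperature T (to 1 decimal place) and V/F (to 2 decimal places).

T = 316.1 K, V/F = 0.15

Adiabatic flash: solve Rachford–Rice at each trial T, then check hF = ψ·hV(T) + (1−ψ)·hL(T).
  T = 314.9 K: K = (2.347, 0.306, 0.273), RR gives ψ = 0.129, H_out = 4.795 kJ/mol
  T = 350.8 K: K = (3.654, 0.501, 0.396), RR gives ψ = 0.522, H_out = 24.615 kJ/mol
  T = 332.9 K: K = (2.965, 0.397, 0.332), RR gives ψ = 0.340, H_out = 15.297 kJ/mol
  T = 323.9 K: K = (2.647, 0.350, 0.302), RR gives ψ = 0.242, H_out = 10.347 kJ/mol
  T = 319.4 K: K = (2.494, 0.327, 0.287), RR gives ψ = 0.188, H_out = 7.675 kJ/mol
  T = 317.1 K: K = (2.419, 0.316, 0.280), RR gives ψ = 0.159, H_out = 6.233 kJ/mol
Linear interpolation between T = 314.9 (H_out = 4.795) and T = 317.1 (H_out = 6.233) on hF = 5.565 gives T ≈ 316.1 K, at which ψ = 0.15.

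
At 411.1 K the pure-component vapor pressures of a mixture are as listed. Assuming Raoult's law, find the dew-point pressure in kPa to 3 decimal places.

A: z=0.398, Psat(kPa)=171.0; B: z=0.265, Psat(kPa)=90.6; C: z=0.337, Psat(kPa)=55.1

At the dew point ψ → 1, so Σzᵢ/Kᵢ = 1 with Kᵢ = Pᵢˢᵃᵗ/P ⇒ 1/P = Σzᵢ/Pᵢˢᵃᵗ.
1/P = 0.398/171.0 + 0.265/90.6 + 0.337/55.1 = 0.011369 ⇒ P = 87.962 kPa

Pdew = 87.962 kPa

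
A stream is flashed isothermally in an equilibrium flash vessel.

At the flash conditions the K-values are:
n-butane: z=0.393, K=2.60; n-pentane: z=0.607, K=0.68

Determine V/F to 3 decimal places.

V/F = 0.849

Rachford–Rice: g(V/F) = Σ zᵢ(Kᵢ−1)/(1+V/F(Kᵢ−1)) = 0.
Feasibility: ΣzᵢKᵢ = 1.435, Σzᵢ/Kᵢ = 1.044 — both > 1, two phases present.
Binary case is linear: z₁(K₁−1)(1+V/F(K₂−1)) + z₂(K₂−1)(1+V/F(K₁−1)) = 0
⇒ V/F = [z₁(K₁−1)+z₂(K₂−1)] / [−(K₁−1)(K₂−1)] = 0.4346/0.5120 = 0.849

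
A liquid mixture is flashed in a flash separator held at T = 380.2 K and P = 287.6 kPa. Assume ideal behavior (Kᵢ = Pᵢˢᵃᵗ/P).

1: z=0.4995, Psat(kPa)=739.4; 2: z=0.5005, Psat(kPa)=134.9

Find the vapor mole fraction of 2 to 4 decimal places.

Raoult's law: Kᵢ = Pᵢˢᵃᵗ/P = Pᵢˢᵃᵗ/287.6.
  K_1 = 739.4/287.6 = 2.570932, K_2 = 134.9/287.6 = 0.469054
Newton–Raphson from V/F = 0.3:
  V/F = 0.3000: g = 0.21725, g' = -0.7691 → V/F = 0.5825
  V/F = 0.5825: g = 0.02503, g' = -0.6318 → V/F = 0.6221
  V/F = 0.6221: g = 0.00005, g' = -0.6299 → V/F = 0.6222
Converged at V/F = 0.6222.
Compositions from xᵢ = zᵢ/(1+V/F(Kᵢ−1)), yᵢ = Kᵢxᵢ:
  1: x = 0.2526, y = 0.6494
  2: x = 0.7474, y = 0.3506

y_2 = 0.3506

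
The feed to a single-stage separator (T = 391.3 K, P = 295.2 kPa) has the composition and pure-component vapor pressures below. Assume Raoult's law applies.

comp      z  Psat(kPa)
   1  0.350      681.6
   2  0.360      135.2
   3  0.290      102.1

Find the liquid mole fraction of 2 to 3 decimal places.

Raoult's law: Kᵢ = Pᵢˢᵃᵗ/P = Pᵢˢᵃᵗ/295.2.
  K_1 = 681.6/295.2 = 2.30894, K_2 = 135.2/295.2 = 0.45799, K_3 = 102.1/295.2 = 0.34587
Newton–Raphson from V/F = 0.5:
  V/F = 0.500: g = -0.2727, g' = -0.692 → V/F = 0.106
  V/F = 0.106: g = -0.0086, g' = -0.725 → V/F = 0.094
Converged at V/F = 0.094.
Compositions from xᵢ = zᵢ/(1+V/F(Kᵢ−1)), yᵢ = Kᵢxᵢ:
  1: x = 0.312, y = 0.719
  2: x = 0.379, y = 0.174
  3: x = 0.309, y = 0.107

x_2 = 0.379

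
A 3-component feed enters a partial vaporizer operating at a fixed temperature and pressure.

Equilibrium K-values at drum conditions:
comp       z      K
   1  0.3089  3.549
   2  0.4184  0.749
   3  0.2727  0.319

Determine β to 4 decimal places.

β = 0.4237

Let β = V/F and solve Σ zᵢ(Kᵢ−1)/(1+β(Kᵢ−1)) = 0.
Feasibility: ΣzᵢKᵢ = 1.4967, Σzᵢ/Kᵢ = 1.5005 — both > 1, two phases present.
Newton iteration, β⁰ = 0.5:
  β = 0.5000: g = -0.05550, g' = -0.7132 → β = 0.4222
  β = 0.4222: g = 0.00114, g' = -0.7477 → β = 0.4237
Converged at β = 0.4237.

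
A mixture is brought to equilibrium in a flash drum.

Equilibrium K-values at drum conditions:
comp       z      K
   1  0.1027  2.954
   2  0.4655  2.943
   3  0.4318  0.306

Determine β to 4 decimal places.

Let β = V/F and solve Σ zᵢ(Kᵢ−1)/(1+β(Kᵢ−1)) = 0.
g(0) = ΣzᵢKᵢ − 1 = 0.8055 and g(1) = 1 − Σzᵢ/Kᵢ = -0.6040, so a root lies in (0, 1).
Newton–Raphson from β = 0.5:
  β = 0.5000: g = 0.10136, g' = -1.0402 → β = 0.5974
  β = 0.5974: g = -0.00077, g' = -1.0668 → β = 0.5967
Converged at β = 0.5967.

β = 0.5967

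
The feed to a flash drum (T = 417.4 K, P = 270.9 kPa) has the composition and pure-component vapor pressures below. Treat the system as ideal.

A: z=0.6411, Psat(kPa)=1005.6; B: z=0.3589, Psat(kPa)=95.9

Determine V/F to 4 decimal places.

V/F = 0.8601

Raoult's law: Kᵢ = Pᵢˢᵃᵗ/P = Pᵢˢᵃᵗ/270.9.
  K_A = 1005.6/270.9 = 3.712071, K_B = 95.9/270.9 = 0.354005
Material balance + equilibrium reduce to Σ zᵢ(Kᵢ−1)/(1+V/F(Kᵢ−1)) = 0.
Check two-phase: ΣzᵢKᵢ = 2.5069 > 1 and Σzᵢ/Kᵢ = 1.1865 > 1, so g(0) = 1.5069 > 0 and g(1) = -0.1865 < 0.
Iterate (Newton) starting at V/F = 0.5:
  V/F = 0.5000: g = 0.39552, g' = -1.1763 → V/F = 0.8362
  V/F = 0.8362: g = 0.02780, g' = -1.1500 → V/F = 0.8604
  V/F = 0.8604: g = -0.00039, g' = -1.1835 → V/F = 0.8601
Converged at V/F = 0.8601.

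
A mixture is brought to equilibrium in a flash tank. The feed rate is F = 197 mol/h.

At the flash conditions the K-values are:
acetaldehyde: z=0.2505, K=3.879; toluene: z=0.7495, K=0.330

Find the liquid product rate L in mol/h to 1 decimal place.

Material balance + equilibrium reduce to Σ zᵢ(Kᵢ−1)/(1+V/F(Kᵢ−1)) = 0.
Feasibility: ΣzᵢKᵢ = 1.2190, Σzᵢ/Kᵢ = 2.3358 — both > 1, two phases present.
Iterate (Newton) starting at V/F = 0.47:
  V/F = 0.4700: g = -0.42650, g' = -1.0918 → V/F = 0.0794
  V/F = 0.0794: g = 0.05669, g' = -1.7511 → V/F = 0.1117
  V/F = 0.1117: g = 0.00286, g' = -1.5817 → V/F = 0.1135
Converged at V/F = 0.1135.
Then V = V/F·F = 0.1135·197 = 22.4 mol/h and L = F − V = 174.6 mol/h.

L = 174.6 mol/h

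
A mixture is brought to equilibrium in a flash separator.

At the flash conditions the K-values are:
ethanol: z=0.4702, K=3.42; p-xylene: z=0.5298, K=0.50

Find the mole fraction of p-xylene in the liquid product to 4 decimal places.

Rachford–Rice: g(β) = Σ zᵢ(Kᵢ−1)/(1+β(Kᵢ−1)) = 0.
Check two-phase: ΣzᵢKᵢ = 1.8730 > 1 and Σzᵢ/Kᵢ = 1.1971 > 1, so g(0) = 0.8730 > 0 and g(1) = -0.1971 < 0.
Binary case is linear: z₁(K₁−1)(1+β(K₂−1)) + z₂(K₂−1)(1+β(K₁−1)) = 0
⇒ β = [z₁(K₁−1)+z₂(K₂−1)] / [−(K₁−1)(K₂−1)] = 0.87298/1.21000 = 0.7215
Compositions from xᵢ = zᵢ/(1+β(Kᵢ−1)), yᵢ = Kᵢxᵢ:
  ethanol: x = 0.1712, y = 0.5856
  p-xylene: x = 0.8288, y = 0.4144

x_p-xylene = 0.8288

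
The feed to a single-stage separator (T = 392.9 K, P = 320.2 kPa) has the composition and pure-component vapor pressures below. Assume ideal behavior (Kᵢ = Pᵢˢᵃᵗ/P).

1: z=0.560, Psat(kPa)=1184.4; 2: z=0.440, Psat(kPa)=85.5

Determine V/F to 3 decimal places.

Raoult's law: Kᵢ = Pᵢˢᵃᵗ/P = Pᵢˢᵃᵗ/320.2.
  K_1 = 1184.4/320.2 = 3.69894, K_2 = 85.5/320.2 = 0.26702
Material balance + equilibrium reduce to Σ zᵢ(Kᵢ−1)/(1+V/F(Kᵢ−1)) = 0.
Check two-phase: ΣzᵢKᵢ = 2.189 > 1 and Σzᵢ/Kᵢ = 1.799 > 1, so g(0) = 1.189 > 0 and g(1) = -0.799 < 0.
Binary case is linear: z₁(K₁−1)(1+V/F(K₂−1)) + z₂(K₂−1)(1+V/F(K₁−1)) = 0
⇒ V/F = [z₁(K₁−1)+z₂(K₂−1)] / [−(K₁−1)(K₂−1)] = 1.1889/1.9783 = 0.601

V/F = 0.601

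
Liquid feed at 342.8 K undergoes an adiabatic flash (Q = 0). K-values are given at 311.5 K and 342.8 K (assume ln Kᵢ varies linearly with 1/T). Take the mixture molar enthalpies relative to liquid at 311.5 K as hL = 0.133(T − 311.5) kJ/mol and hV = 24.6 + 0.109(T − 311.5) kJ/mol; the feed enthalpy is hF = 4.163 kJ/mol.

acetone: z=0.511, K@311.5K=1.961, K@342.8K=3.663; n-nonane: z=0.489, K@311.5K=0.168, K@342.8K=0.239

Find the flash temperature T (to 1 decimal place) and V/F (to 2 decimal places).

Adiabatic flash: solve Rachford–Rice at each trial T, then check hF = ψ·hV(T) + (1−ψ)·hL(T).
  T = 311.5 K: K = (1.961, 0.168), RR gives ψ = 0.105, H_out = 2.591 kJ/mol
  T = 342.8 K: K = (3.663, 0.239), RR gives ψ = 0.488, H_out = 15.798 kJ/mol
  T = 327.1 K: K = (2.718, 0.202), RR gives ψ = 0.356, H_out = 10.691 kJ/mol
  T = 319.3 K: K = (2.318, 0.185), RR gives ψ = 0.256, H_out = 7.278 kJ/mol
  T = 315.4 K: K = (2.134, 0.176), RR gives ψ = 0.189, H_out = 5.154 kJ/mol
  T = 313.4 K: K = (2.044, 0.172), RR gives ψ = 0.149, H_out = 3.906 kJ/mol
Linear interpolation between T = 313.4 (H_out = 3.906) and T = 315.4 (H_out = 5.154) on hF = 4.163 gives T ≈ 313.8 K, at which ψ = 0.16.

T = 313.8 K, V/F = 0.16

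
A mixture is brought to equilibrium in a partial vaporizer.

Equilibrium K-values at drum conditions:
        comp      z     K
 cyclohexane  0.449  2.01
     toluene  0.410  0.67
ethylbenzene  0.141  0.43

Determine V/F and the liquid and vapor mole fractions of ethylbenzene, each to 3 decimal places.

Rachford–Rice: g(V/F) = Σ zᵢ(Kᵢ−1)/(1+V/F(Kᵢ−1)) = 0.
g(0) = ΣzᵢKᵢ − 1 = 0.238 and g(1) = 1 − Σzᵢ/Kᵢ = -0.163, so a root lies in (0, 1).
Newton iteration, V/F⁰ = 0.5:
  V/F = 0.500: g = 0.0269, g' = -0.356 → V/F = 0.576
Converged at V/F = 0.576.
Compositions from xᵢ = zᵢ/(1+V/F(Kᵢ−1)), yᵢ = Kᵢxᵢ:
  cyclohexane: x = 0.284, y = 0.571
  toluene: x = 0.506, y = 0.339
  ethylbenzene: x = 0.210, y = 0.090

V/F = 0.576, x_ethylbenzene = 0.210, y_ethylbenzene = 0.090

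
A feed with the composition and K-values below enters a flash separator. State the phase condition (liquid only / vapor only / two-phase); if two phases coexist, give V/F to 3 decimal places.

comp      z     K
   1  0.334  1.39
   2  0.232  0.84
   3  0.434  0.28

liquid only

ΣzᵢKᵢ = 0.781; Σzᵢ/Kᵢ = 2.066.
Since ΣzᵢKᵢ < 1 the mixture is below its bubble point — single liquid phase.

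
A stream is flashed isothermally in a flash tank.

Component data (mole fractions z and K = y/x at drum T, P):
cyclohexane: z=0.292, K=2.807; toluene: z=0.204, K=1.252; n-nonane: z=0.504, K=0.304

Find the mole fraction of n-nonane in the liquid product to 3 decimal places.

Material balance + equilibrium reduce to Σ zᵢ(Kᵢ−1)/(1+β(Kᵢ−1)) = 0.
Feasibility: ΣzᵢKᵢ = 1.228, Σzᵢ/Kᵢ = 1.925 — both > 1, two phases present.
Iterate (Newton) starting at β = 0.5:
  β = 0.500: g = -0.2152, g' = -0.848 → β = 0.246
  β = 0.246: g = -0.0097, g' = -0.824 → β = 0.234
Converged at β = 0.234.
Compositions from xᵢ = zᵢ/(1+β(Kᵢ−1)), yᵢ = Kᵢxᵢ:
  cyclohexane: x = 0.205, y = 0.576
  toluene: x = 0.193, y = 0.241
  n-nonane: x = 0.602, y = 0.183

x_n-nonane = 0.602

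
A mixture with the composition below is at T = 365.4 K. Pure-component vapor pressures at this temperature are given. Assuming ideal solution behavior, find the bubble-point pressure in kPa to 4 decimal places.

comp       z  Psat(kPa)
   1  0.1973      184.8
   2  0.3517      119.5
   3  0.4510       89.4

At the bubble point ψ → 0, so ΣzᵢKᵢ = 1 with Kᵢ = Pᵢˢᵃᵗ/P ⇒ P = ΣzᵢPᵢˢᵃᵗ.
P = 0.1973·184.8 + 0.3517·119.5 + 0.4510·89.4 = 118.8086 kPa

Pbub = 118.8086 kPa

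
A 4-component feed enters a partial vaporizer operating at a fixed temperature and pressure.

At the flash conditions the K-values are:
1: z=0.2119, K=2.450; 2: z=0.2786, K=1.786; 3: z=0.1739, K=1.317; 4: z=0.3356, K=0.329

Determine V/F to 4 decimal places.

V/F = 0.5724

Newton iteration, V/F⁰ = 0.5:
  V/F = 0.5000: g = 0.04402, g' = -0.5936 → V/F = 0.5742
  V/F = 0.5742: g = -0.00112, g' = -0.6267 → V/F = 0.5724
Converged at V/F = 0.5724.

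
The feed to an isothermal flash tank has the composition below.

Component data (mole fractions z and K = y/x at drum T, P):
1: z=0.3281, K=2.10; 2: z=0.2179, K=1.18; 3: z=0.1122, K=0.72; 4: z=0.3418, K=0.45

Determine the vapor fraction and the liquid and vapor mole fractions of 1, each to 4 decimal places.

Material balance + equilibrium reduce to Σ zᵢ(Kᵢ−1)/(1+ψ(Kᵢ−1)) = 0.
Check two-phase: ΣzᵢKᵢ = 1.1807 > 1 and Σzᵢ/Kᵢ = 1.2563 > 1, so g(0) = 0.1807 > 0 and g(1) = -0.2563 < 0.
Iterate (Newton) starting at ψ = 0.5:
  ψ = 0.5000: g = -0.02700, g' = -0.3798 → ψ = 0.4289
  ψ = 0.4289: g = -0.00011, g' = -0.3778 → ψ = 0.4286
Converged at ψ = 0.4286.
Compositions from xᵢ = zᵢ/(1+ψ(Kᵢ−1)), yᵢ = Kᵢxᵢ:
  1: x = 0.2230, y = 0.4682
  2: x = 0.2023, y = 0.2387
  3: x = 0.1275, y = 0.0918
  4: x = 0.4472, y = 0.2013

ψ = 0.4286, x_1 = 0.2230, y_1 = 0.4682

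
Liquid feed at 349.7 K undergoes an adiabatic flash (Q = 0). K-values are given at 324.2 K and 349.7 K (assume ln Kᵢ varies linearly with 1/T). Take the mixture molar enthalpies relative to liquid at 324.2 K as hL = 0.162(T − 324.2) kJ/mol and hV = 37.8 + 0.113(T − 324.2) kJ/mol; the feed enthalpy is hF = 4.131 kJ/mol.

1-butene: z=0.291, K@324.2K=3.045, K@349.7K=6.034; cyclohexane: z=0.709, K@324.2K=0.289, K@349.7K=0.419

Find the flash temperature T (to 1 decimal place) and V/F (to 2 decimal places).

T = 326.4 K, V/F = 0.10

Adiabatic flash: solve Rachford–Rice at each trial T, then check hF = ψ·hV(T) + (1−ψ)·hL(T).
  T = 324.2 K: K = (3.045, 0.289), RR gives ψ = 0.063, H_out = 2.366 kJ/mol
  T = 349.7 K: K = (6.034, 0.419), RR gives ψ = 0.360, H_out = 17.290 kJ/mol
  T = 336.9 K: K = (4.336, 0.350), RR gives ψ = 0.235, H_out = 10.806 kJ/mol
  T = 330.5 K: K = (3.641, 0.318), RR gives ψ = 0.159, H_out = 6.964 kJ/mol
  T = 327.4 K: K = (3.337, 0.304), RR gives ψ = 0.115, H_out = 4.833 kJ/mol
  T = 325.8 K: K = (3.189, 0.296), RR gives ψ = 0.090, H_out = 3.638 kJ/mol
  T = 326.6 K: K = (3.262, 0.300), RR gives ψ = 0.102, H_out = 4.245 kJ/mol
Linear interpolation between T = 325.8 (H_out = 3.638) and T = 326.6 (H_out = 4.245) on hF = 4.131 gives T ≈ 326.4 K, at which ψ = 0.10.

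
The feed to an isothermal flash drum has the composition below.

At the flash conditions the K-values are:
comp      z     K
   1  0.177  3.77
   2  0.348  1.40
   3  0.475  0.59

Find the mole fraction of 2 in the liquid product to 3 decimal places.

Material balance + equilibrium reduce to Σ zᵢ(Kᵢ−1)/(1+β(Kᵢ−1)) = 0.
g(0) = ΣzᵢKᵢ − 1 = 0.435 and g(1) = 1 − Σzᵢ/Kᵢ = -0.101, so a root lies in (0, 1).
Iterate (Newton) starting at β = 0.5:
  β = 0.500: g = 0.0766, g' = -0.404 → β = 0.690
  β = 0.690: g = 0.0060, g' = -0.350 → β = 0.707
Converged at β = 0.707.
Compositions from xᵢ = zᵢ/(1+β(Kᵢ−1)), yᵢ = Kᵢxᵢ:
  1: x = 0.060, y = 0.226
  2: x = 0.271, y = 0.380
  3: x = 0.669, y = 0.395

x_2 = 0.271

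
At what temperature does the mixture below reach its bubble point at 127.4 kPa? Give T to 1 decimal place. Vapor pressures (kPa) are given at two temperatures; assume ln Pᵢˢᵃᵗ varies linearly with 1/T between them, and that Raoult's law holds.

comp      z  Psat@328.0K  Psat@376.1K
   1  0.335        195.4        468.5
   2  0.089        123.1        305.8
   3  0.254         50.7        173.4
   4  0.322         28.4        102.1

Bubble-point temperature: ΣzᵢPᵢˢᵃᵗ(T) = P. Interpolate ln Pᵢˢᵃᵗ = aᵢ + bᵢ/T.
  T = 328.0 K: ΣzᵢPᵢˢᵃᵗ = 98.44 kPa
  T = 376.1 K: ΣzᵢPᵢˢᵃᵗ = 261.08 kPa
  T = 352.1 K: ΣzᵢPᵢˢᵃᵗ = 165.36 kPa
  T = 340.1 K: ΣzᵢPᵢˢᵃᵗ = 128.78 kPa
  T = 334.1 K: ΣzᵢPᵢˢᵃᵗ = 112.97 kPa
  T = 337.1 K: ΣzᵢPᵢˢᵃᵗ = 120.68 kPa
  T = 338.6 K: ΣzᵢPᵢˢᵃᵗ = 124.68 kPa
Interpolating between 338.6 K and 340.1 K gives T ≈ 339.6 K.

T = 339.6 K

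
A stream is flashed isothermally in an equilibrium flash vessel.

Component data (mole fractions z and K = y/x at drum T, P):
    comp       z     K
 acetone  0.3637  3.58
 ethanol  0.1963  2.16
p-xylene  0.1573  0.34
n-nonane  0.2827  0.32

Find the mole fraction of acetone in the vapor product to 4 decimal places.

Newton iteration, ψ⁰ = 0.5:
  ψ = 0.5000: g = 0.10766, g' = -1.0202 → ψ = 0.6055
  ψ = 0.6055: g = 0.00025, g' = -1.0278 → ψ = 0.6058
Converged at ψ = 0.6058.
Compositions from xᵢ = zᵢ/(1+ψ(Kᵢ−1)), yᵢ = Kᵢxᵢ:
  acetone: x = 0.1419, y = 0.5080
  ethanol: x = 0.1153, y = 0.2490
  p-xylene: x = 0.2621, y = 0.0891
  n-nonane: x = 0.4807, y = 0.1538

y_acetone = 0.5080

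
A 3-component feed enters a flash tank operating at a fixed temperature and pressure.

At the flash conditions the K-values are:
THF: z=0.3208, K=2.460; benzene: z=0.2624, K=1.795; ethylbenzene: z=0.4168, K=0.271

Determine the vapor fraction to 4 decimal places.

ψ = 0.4307

Rachford–Rice: g(ψ) = Σ zᵢ(Kᵢ−1)/(1+ψ(Kᵢ−1)) = 0.
Check two-phase: ΣzᵢKᵢ = 1.3731 > 1 and Σzᵢ/Kᵢ = 1.8146 > 1, so g(0) = 0.3731 > 0 and g(1) = -0.8146 < 0.
Newton–Raphson from ψ = 0.47:
  ψ = 0.4700: g = -0.03259, g' = -0.8410 → ψ = 0.4313
  ψ = 0.4313: g = -0.00042, g' = -0.8207 → ψ = 0.4307
Converged at ψ = 0.4307.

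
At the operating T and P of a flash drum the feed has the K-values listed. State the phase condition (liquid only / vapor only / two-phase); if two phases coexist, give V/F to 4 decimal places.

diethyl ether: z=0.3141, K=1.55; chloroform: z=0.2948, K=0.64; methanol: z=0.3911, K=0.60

ΣzᵢKᵢ = 0.9102; Σzᵢ/Kᵢ = 1.3151.
Since ΣzᵢKᵢ < 1 the mixture is below its bubble point — single liquid phase.

liquid only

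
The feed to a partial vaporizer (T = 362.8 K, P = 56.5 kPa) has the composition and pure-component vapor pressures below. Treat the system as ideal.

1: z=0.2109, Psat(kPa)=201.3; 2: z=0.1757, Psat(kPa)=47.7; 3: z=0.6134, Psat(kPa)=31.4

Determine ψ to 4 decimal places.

ψ = 0.2418

Raoult's law: Kᵢ = Pᵢˢᵃᵗ/P = Pᵢˢᵃᵗ/56.5.
  K_1 = 201.3/56.5 = 3.562832, K_2 = 47.7/56.5 = 0.844248, K_3 = 31.4/56.5 = 0.555752
Material balance + equilibrium reduce to Σ zᵢ(Kᵢ−1)/(1+ψ(Kᵢ−1)) = 0.
Check two-phase: ΣzᵢKᵢ = 1.2406 > 1 and Σzᵢ/Kᵢ = 1.3710 > 1, so g(0) = 0.2406 > 0 and g(1) = -0.3710 < 0.
Iterate (Newton) starting at ψ = 0.5:
  ψ = 0.5000: g = -0.14308, g' = -0.4712 → ψ = 0.1964
  ψ = 0.1964: g = 0.03278, g' = -0.7628 → ψ = 0.2393
  ψ = 0.2393: g = 0.00166, g' = -0.6883 → ψ = 0.2418
Converged at ψ = 0.2418.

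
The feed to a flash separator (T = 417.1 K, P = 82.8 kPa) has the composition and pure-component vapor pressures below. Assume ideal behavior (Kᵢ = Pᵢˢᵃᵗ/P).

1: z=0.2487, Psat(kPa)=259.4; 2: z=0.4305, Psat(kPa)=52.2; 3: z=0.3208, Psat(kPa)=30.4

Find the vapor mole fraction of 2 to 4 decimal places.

Raoult's law: Kᵢ = Pᵢˢᵃᵗ/P = Pᵢˢᵃᵗ/82.8.
  K_1 = 259.4/82.8 = 3.132850, K_2 = 52.2/82.8 = 0.630435, K_3 = 30.4/82.8 = 0.367150
Rachford–Rice: g(β) = Σ zᵢ(Kᵢ−1)/(1+β(Kᵢ−1)) = 0.
g(0) = ΣzᵢKᵢ − 1 = 0.1683 and g(1) = 1 − Σzᵢ/Kᵢ = -0.6360, so a root lies in (0, 1).
Newton–Raphson from β = 0.33:
  β = 0.3300: g = -0.12648, g' = -0.6712 → β = 0.1416
  β = 0.1416: g = 0.01655, g' = -0.8879 → β = 0.1602
  β = 0.1602: g = 0.00032, g' = -0.8540 → β = 0.1606
Converged at β = 0.1606.
Compositions from xᵢ = zᵢ/(1+β(Kᵢ−1)), yᵢ = Kᵢxᵢ:
  1: x = 0.1853, y = 0.5804
  2: x = 0.4577, y = 0.2885
  3: x = 0.3571, y = 0.1311

y_2 = 0.2885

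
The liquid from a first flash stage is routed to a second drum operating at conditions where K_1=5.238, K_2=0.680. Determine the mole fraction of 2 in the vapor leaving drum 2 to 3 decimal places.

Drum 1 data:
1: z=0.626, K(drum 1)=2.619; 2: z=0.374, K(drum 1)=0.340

Drum 1:
Let ψ₁ = V/F and solve Σ zᵢ(Kᵢ−1)/(1+ψ₁(Kᵢ−1)) = 0.
g(0) = ΣzᵢKᵢ − 1 = 0.767 and g(1) = 1 − Σzᵢ/Kᵢ = -0.339, so a root lies in (0, 1).
Newton–Raphson from ψ₁ = 0.55:
  ψ₁ = 0.550: g = 0.1486, g' = -0.861 → ψ₁ = 0.723
  ψ₁ = 0.723: g = -0.0049, g' = -0.944 → ψ₁ = 0.717
Converged at ψ₁ = 0.717.
Drum-1 compositions:
  1: x = 0.290, y = 0.758
  2: x = 0.710, y = 0.242
Drum-2 feed = drum-1 liquid: z₂ = (0.2896, 0.7104).
Drum 2:
Binary case is linear: z₁(K₁−1)(1+ψ₂(K₂−1)) + z₂(K₂−1)(1+ψ₂(K₁−1)) = 0
⇒ ψ₂ = [z₁(K₁−1)+z₂(K₂−1)] / [−(K₁−1)(K₂−1)] = 1.0000/1.3562 = 0.737
  1: x = 0.070, y = 0.368
  2: x = 0.930, y = 0.632

y_2 (drum 2) = 0.632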